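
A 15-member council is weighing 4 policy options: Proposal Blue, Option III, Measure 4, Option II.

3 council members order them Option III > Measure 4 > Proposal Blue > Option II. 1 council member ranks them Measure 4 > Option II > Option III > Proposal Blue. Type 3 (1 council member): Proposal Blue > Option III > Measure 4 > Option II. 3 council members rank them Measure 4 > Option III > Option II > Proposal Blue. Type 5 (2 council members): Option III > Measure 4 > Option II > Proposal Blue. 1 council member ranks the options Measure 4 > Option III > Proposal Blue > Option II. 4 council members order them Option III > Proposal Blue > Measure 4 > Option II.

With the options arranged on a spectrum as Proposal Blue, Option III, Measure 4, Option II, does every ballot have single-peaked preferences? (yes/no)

Axis positions: Proposal Blue=1, Option III=2, Measure 4=3, Option II=4.
Type 1 (peak Option III at position 2): ranking walks positions 2-3-1-4, expanding outward from the peak — single-peaked.
Type 2 (peak Measure 4 at position 3): ranking walks positions 3-4-2-1, expanding outward from the peak — single-peaked.
Type 3 (peak Proposal Blue at position 1): ranking walks positions 1-2-3-4, expanding outward from the peak — single-peaked.
Type 4 (peak Measure 4 at position 3): ranking walks positions 3-2-4-1, expanding outward from the peak — single-peaked.
Type 5 (peak Option III at position 2): ranking walks positions 2-3-4-1, expanding outward from the peak — single-peaked.
Type 6 (peak Measure 4 at position 3): ranking walks positions 3-2-1-4, expanding outward from the peak — single-peaked.
Type 7 (peak Option III at position 2): ranking walks positions 2-1-3-4, expanding outward from the peak — single-peaked.
Every ranking is single-peaked on this axis.

yes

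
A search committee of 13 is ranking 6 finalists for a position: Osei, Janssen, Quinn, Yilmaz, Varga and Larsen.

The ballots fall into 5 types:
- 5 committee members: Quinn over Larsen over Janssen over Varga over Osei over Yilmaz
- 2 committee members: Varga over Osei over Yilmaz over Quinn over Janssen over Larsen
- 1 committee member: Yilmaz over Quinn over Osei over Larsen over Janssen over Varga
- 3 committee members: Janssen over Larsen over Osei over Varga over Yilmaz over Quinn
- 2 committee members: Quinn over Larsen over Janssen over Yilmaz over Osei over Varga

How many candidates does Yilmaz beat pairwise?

0

Yilmaz against each rival (13 committee members):
Yilmaz–Osei: Osei 10–3.
Yilmaz vs Janssen: Janssen wins 10–3.
Yilmaz vs Quinn: Quinn, 7–6.
Yilmaz vs Varga: Yilmaz preferred on 1+2 = 3 ballots; Varga wins 10–3.
Yilmaz vs Larsen: Yilmaz preferred on 2+1 = 3 ballots; Larsen wins 10–3.
Yilmaz beats no one; loses to Osei, Janssen, Quinn, Varga, Larsen — 0 pairwise wins.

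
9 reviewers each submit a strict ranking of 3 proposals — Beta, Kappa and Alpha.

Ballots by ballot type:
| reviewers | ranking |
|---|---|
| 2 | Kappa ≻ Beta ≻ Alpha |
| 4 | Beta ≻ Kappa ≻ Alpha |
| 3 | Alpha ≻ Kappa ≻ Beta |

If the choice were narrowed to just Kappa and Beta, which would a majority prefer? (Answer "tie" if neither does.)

Ballots ranking Kappa above Beta: 2 + 3 = 5.
Ballots ranking Beta above Kappa: 9 − 5 = 4.
Kappa wins the head-to-head 5–4.

Kappa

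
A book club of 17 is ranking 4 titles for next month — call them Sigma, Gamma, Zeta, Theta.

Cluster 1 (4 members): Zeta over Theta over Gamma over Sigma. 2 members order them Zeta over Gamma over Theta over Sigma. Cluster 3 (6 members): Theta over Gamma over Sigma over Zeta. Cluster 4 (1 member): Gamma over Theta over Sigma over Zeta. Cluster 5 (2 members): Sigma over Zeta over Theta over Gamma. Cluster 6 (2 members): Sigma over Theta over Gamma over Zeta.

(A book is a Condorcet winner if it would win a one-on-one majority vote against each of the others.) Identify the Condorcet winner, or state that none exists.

Theta

Pairwise majorities:
Sigma vs Gamma: Sigma is ranked higher on 2+2 = 4 ballots, Gamma on 13. Gamma wins 13–4.
Sigma vs Zeta: Sigma is ranked higher on 6+1+2+2 = 11 ballots, Zeta on 6. Sigma wins 11–6.
Sigma vs Theta: Sigma preferred on 2+2 = 4 ballots; Theta wins 13–4.
Gamma vs Zeta: Gamma preferred on 6+1+2 = 9 ballots; Gamma wins 9–8.
Gamma vs Theta: 3 to 14, Theta.
Zeta vs Theta: 8 to 9, Theta.
Theta defeats every rival head-to-head and is the Condorcet winner.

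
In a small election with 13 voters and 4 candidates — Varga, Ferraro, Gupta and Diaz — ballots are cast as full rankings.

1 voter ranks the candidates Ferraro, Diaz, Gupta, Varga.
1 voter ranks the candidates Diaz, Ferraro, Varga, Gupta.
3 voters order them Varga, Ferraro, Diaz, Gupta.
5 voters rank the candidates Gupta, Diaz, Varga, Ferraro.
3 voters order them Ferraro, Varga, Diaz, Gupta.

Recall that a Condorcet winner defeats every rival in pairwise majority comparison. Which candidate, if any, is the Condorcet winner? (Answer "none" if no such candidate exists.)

Check each pair by majority over 13 ballots:
Varga vs Ferraro: Varga, 8–5.
Varga vs Gupta: Varga is ranked higher on 1+3+3 = 7 ballots, Gupta on 6. Varga wins 7–6.
Varga vs Diaz: 6 to 7, Diaz.
Ferraro–Gupta: Ferraro 8–5.
Ferraro vs Diaz: 7 to 6, Ferraro.
Gupta vs Diaz: 5 for Gupta, 8 for Diaz — Diaz by 8–5.
No candidate is unbeaten: Varga loses to Diaz; Ferraro loses to Varga; Gupta loses to Varga; Diaz loses to Ferraro. In particular Varga → Ferraro → Diaz → Varga is a majority cycle — no Condorcet winner exists.

none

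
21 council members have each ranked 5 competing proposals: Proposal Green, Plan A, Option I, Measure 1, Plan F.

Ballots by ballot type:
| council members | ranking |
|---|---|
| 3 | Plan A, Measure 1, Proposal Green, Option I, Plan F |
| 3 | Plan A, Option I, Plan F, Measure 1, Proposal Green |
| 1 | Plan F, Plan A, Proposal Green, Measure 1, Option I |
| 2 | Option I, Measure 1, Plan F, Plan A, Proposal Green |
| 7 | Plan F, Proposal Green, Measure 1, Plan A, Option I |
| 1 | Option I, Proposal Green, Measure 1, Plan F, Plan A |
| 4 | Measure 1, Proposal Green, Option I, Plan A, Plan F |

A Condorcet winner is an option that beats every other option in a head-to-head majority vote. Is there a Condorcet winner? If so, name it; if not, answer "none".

Check each pair by majority over 21 ballots:
Proposal Green vs Plan A: Proposal Green, 12–9.
Proposal Green vs Option I: Proposal Green wins 15–6.
Proposal Green vs Measure 1: Proposal Green preferred on 1+7+1 = 9 ballots; Measure 1 wins 12–9.
Proposal Green vs Plan F: 8 to 13, Plan F.
Plan A vs Option I: 3+3+1+7 = 14 for Plan A, 7 for Option I — Plan A by 14–7.
Plan A vs Measure 1: Measure 1 wins 14–7.
Plan A–Plan F: Plan F 11–10.
Option I–Measure 1: Measure 1 15–6.
Option I vs Plan F: Option I preferred on 3+3+2+1+4 = 13 ballots; Option I wins 13–8.
Measure 1 vs Plan F: Measure 1 preferred on 3+2+1+4 = 10 ballots; Plan F wins 11–10.
Each option drops at least one matchup (Proposal Green loses to Measure 1; Plan A loses to Proposal Green; Option I loses to Proposal Green; Measure 1 loses to Plan F; Plan F loses to Option I); the cycle Proposal Green > Option I > Plan F > Proposal Green rules out a Condorcet winner.

none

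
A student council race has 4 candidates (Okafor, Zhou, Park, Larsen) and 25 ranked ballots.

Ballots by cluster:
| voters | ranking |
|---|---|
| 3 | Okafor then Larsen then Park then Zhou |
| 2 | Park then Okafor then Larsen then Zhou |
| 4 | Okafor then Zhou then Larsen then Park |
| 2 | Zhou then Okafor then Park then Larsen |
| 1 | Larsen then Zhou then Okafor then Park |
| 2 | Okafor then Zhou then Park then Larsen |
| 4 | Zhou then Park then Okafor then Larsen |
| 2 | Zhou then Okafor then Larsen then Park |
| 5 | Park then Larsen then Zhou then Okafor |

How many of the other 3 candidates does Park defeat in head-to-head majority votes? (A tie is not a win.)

1

Park against each rival (25 voters):
Park vs Okafor: Okafor wins 14–11.
Park vs Zhou: 10 to 15, Zhou.
Park vs Larsen: 2+2+2+4+5 = 15 for Park, 10 for Larsen — Park by 15–10.
Park beats Larsen; loses to Okafor, Zhou — 1 pairwise win.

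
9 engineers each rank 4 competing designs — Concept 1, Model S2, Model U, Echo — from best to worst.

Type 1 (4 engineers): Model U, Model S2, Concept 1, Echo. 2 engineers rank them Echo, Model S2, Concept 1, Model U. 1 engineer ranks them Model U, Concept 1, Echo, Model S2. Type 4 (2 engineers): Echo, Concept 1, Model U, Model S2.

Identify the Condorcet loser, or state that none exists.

none

Head-to-head results (9 engineers):
Concept 1–Model S2: Model S2 6–3.
Concept 1 vs Model U: Concept 1 is ranked higher on 2+2 = 4 ballots, Model U on 5. Model U wins 5–4.
Concept 1–Echo: Concept 1 5–4.
Model S2 vs Model U: Model S2 preferred on 2 ballots; Model U wins 7–2.
Model S2 vs Echo: 4 to 5, Echo.
Model U vs Echo: Model U, 5–4.
Each design has at least one pairwise win (Concept 1 beats Echo; Model S2 beats Concept 1; Model U beats Concept 1; Echo beats Model S2) — no Condorcet loser.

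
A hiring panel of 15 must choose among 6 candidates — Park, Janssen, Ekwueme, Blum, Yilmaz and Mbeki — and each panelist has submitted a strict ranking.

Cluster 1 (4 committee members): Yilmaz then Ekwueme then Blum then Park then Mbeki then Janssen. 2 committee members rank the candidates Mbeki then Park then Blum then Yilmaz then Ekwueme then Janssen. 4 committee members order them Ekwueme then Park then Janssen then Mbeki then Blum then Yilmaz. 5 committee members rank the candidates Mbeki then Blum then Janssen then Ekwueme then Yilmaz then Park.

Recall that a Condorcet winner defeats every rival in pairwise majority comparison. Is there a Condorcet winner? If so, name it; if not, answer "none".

Pairwise majorities:
Park vs Janssen: Park, 10–5.
Park–Ekwueme: Ekwueme 13–2.
Park vs Blum: Blum, 9–6.
Park vs Yilmaz: Yilmaz wins 9–6.
Park–Mbeki: Park 8–7.
Janssen–Ekwueme: Ekwueme 10–5.
Janssen vs Blum: Blum wins 11–4.
Janssen vs Yilmaz: Janssen, 9–6.
Janssen–Mbeki: Mbeki 11–4.
Ekwueme vs Blum: Ekwueme, 8–7.
Ekwueme vs Yilmaz: Ekwueme, 9–6.
Ekwueme–Mbeki: Ekwueme 8–7.
Blum vs Yilmaz: Blum wins 11–4.
Blum vs Mbeki: Mbeki wins 11–4.
Yilmaz vs Mbeki: Mbeki wins 11–4.
Ekwueme defeats every rival head-to-head and is the Condorcet winner.

Ekwueme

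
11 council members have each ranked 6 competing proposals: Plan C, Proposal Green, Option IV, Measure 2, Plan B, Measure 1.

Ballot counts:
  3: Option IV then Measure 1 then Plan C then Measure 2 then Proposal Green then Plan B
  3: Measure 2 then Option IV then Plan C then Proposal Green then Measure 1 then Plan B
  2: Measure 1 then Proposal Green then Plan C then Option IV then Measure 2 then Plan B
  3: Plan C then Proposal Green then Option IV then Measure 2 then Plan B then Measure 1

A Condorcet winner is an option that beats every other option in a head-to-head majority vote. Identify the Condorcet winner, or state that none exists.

Head-to-head results (11 council members):
Plan C vs Proposal Green: 3+3+3 = 9 for Plan C, 2 for Proposal Green — Plan C by 9–2.
Plan C vs Option IV: Option IV, 6–5.
Plan C–Measure 2: Plan C 8–3.
Plan C vs Plan B: 11 to 0, Plan C.
Plan C vs Measure 1: Plan C preferred on 3+3 = 6 ballots; Plan C wins 6–5.
Proposal Green vs Option IV: 5 to 6, Option IV.
Proposal Green–Measure 2: Measure 2 6–5.
Proposal Green vs Plan B: Proposal Green preferred on 3+3+2+3 = 11 ballots; Proposal Green wins 11–0.
Proposal Green vs Measure 1: Proposal Green wins 6–5.
Option IV vs Measure 2: 8 to 3, Option IV.
Option IV vs Plan B: Option IV is ranked higher on 3+3+2+3 = 11 ballots, Plan B on 0. Option IV wins 11–0.
Option IV vs Measure 1: 3+3+3 = 9 for Option IV, 2 for Measure 1 — Option IV by 9–2.
Measure 2 vs Plan B: Measure 2, 11–0.
Measure 2 vs Measure 1: Measure 2 wins 6–5.
Plan B vs Measure 1: 3 to 8, Measure 1.
Option IV wins every pairwise contest, so Option IV is the Condorcet winner.

Option IV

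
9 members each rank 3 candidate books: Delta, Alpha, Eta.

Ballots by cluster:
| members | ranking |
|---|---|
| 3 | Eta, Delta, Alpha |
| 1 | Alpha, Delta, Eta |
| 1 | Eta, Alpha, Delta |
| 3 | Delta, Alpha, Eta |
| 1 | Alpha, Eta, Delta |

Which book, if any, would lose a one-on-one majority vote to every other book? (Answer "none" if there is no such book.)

Pairwise majorities:
Delta–Alpha: Delta 6–3.
Delta vs Eta: 4 to 5, Eta.
Alpha vs Eta: 1+3+1 = 5 for Alpha, 4 for Eta — Alpha by 5–4.
Every book wins at least one matchup (Delta beats Alpha; Alpha beats Eta; Eta beats Delta), so there is no Condorcet loser.

none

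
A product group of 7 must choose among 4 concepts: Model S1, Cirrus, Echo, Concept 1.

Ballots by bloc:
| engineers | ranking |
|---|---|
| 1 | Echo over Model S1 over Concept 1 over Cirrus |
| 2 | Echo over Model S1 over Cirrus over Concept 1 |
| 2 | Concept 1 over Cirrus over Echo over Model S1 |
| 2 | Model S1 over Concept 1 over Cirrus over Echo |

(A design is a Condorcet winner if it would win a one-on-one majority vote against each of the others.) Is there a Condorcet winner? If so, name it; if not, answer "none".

Check each pair by majority over 7 ballots:
Model S1 vs Cirrus: Model S1 preferred on 1+2+2 = 5 ballots; Model S1 wins 5–2.
Model S1 vs Echo: 2 for Model S1, 5 for Echo — Echo by 5–2.
Model S1 vs Concept 1: Model S1 preferred on 1+2+2 = 5 ballots; Model S1 wins 5–2.
Cirrus vs Echo: 4 to 3, Cirrus.
Cirrus vs Concept 1: 2 to 5, Concept 1.
Echo vs Concept 1: 3 to 4, Concept 1.
No design is unbeaten: Model S1 loses to Echo; Cirrus loses to Model S1; Echo loses to Cirrus; Concept 1 loses to Model S1. In particular Model S1 → Cirrus → Echo → Model S1 is a majority cycle — no Condorcet winner exists.

none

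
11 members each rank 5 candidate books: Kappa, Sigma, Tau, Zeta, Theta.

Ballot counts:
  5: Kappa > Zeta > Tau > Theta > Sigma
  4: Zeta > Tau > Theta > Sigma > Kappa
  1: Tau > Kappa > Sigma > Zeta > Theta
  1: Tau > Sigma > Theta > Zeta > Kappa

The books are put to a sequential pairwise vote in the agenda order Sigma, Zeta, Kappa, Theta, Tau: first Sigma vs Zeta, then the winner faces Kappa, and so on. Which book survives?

Round 1: Sigma vs Zeta — 2–9, Zeta advances.
Round 2: Zeta vs Kappa — 5–6, Kappa advances.
Round 3: Kappa vs Theta — 6–5, Kappa advances.
Round 4: Kappa vs Tau — 5–6, Tau advances.
Tau survives the agenda.

Tau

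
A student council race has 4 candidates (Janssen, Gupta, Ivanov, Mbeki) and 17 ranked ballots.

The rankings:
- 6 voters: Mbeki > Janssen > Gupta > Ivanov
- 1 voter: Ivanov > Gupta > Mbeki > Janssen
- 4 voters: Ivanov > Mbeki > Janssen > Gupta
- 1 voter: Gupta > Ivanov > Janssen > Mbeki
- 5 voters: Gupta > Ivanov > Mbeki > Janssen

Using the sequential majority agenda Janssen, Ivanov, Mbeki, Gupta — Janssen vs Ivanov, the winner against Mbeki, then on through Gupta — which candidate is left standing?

Gupta

Round 1: Janssen vs Ivanov — 6–11, Ivanov advances.
Round 2: Ivanov vs Mbeki — 11–6, Ivanov advances.
Round 3: Ivanov vs Gupta — 5–12, Gupta advances.
Gupta survives the agenda.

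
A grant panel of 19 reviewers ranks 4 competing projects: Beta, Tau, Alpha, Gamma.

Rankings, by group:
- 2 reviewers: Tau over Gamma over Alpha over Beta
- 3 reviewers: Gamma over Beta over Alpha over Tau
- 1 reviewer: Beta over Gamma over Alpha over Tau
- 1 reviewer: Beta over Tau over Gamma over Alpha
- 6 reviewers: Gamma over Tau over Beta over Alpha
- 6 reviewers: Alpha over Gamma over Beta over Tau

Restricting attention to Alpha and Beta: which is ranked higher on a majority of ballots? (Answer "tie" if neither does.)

Ballots ranking Alpha above Beta: 2 + 6 = 8.
Ballots ranking Beta above Alpha: 19 − 8 = 11.
Beta wins the head-to-head 11–8.

Beta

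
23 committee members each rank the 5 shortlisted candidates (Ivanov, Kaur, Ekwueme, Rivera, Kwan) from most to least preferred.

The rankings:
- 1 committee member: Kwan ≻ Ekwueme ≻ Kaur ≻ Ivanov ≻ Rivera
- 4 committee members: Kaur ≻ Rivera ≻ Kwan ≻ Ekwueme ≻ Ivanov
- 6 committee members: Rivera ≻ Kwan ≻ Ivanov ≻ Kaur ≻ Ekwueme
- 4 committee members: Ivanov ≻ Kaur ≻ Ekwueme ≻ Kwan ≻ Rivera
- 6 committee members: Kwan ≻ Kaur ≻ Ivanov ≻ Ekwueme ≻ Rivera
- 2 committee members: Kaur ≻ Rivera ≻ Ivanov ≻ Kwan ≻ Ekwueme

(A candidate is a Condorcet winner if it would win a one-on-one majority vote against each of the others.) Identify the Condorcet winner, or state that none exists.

Pairwise majorities:
Ivanov vs Kaur: Kaur wins 13–10.
Ivanov vs Ekwueme: Ivanov is ranked higher on 6+4+6+2 = 18 ballots, Ekwueme on 5. Ivanov wins 18–5.
Ivanov vs Rivera: 1+4+6 = 11 for Ivanov, 12 for Rivera — Rivera by 12–11.
Ivanov vs Kwan: 6 to 17, Kwan.
Kaur vs Ekwueme: Kaur, 22–1.
Kaur vs Rivera: Kaur wins 17–6.
Kaur vs Kwan: 10 to 13, Kwan.
Ekwueme vs Rivera: Rivera wins 12–11.
Ekwueme vs Kwan: Ekwueme preferred on 4 ballots; Kwan wins 19–4.
Rivera vs Kwan: Rivera preferred on 4+6+2 = 12 ballots; Rivera wins 12–11.
No candidate is unbeaten: Ivanov loses to Kaur; Kaur loses to Kwan; Ekwueme loses to Ivanov; Rivera loses to Kaur; Kwan loses to Rivera. In particular Kaur → Rivera → Kwan → Kaur is a majority cycle — no Condorcet winner exists.

none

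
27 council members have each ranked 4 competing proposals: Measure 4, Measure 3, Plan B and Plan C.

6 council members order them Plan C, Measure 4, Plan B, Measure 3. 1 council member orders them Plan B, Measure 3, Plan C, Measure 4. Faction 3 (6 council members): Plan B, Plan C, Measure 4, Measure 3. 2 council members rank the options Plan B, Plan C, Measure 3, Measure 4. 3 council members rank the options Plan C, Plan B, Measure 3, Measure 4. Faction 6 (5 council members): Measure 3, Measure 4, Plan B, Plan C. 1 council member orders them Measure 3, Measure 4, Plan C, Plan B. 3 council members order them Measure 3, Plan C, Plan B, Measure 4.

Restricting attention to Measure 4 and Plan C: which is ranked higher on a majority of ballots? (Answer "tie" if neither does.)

Plan C

Ballots ranking Measure 4 above Plan C: 5 + 1 = 6.
Ballots ranking Plan C above Measure 4: 27 − 6 = 21.
Plan C wins the head-to-head 21–6.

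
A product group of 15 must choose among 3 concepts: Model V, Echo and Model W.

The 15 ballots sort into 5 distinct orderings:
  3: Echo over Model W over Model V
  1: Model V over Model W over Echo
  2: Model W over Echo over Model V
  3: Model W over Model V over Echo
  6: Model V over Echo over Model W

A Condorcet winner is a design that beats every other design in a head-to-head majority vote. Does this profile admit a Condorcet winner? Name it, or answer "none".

none

Head-to-head results (15 engineers):
Model V vs Echo: Model V, 10–5.
Model V–Model W: Model W 8–7.
Echo vs Model W: Echo, 9–6.
Every design loses at least once (Model V loses to Model W; Echo loses to Model V; Model W loses to Echo). The majority relation contains the cycle Model V beats Echo beats Model W beats Model V, so there is no Condorcet winner.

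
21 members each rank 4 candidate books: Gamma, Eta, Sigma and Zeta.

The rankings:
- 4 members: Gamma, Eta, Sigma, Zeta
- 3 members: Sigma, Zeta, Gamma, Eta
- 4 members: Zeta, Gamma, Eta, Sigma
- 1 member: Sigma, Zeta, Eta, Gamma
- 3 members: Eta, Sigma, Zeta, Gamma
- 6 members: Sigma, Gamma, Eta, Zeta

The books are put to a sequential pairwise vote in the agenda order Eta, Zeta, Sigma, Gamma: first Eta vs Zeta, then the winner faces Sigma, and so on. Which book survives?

Gamma

Round 1: Eta vs Zeta — 13–8, Eta advances.
Round 2: Eta vs Sigma — 11–10, Eta advances.
Round 3: Eta vs Gamma — 4–17, Gamma advances.
Gamma survives the agenda.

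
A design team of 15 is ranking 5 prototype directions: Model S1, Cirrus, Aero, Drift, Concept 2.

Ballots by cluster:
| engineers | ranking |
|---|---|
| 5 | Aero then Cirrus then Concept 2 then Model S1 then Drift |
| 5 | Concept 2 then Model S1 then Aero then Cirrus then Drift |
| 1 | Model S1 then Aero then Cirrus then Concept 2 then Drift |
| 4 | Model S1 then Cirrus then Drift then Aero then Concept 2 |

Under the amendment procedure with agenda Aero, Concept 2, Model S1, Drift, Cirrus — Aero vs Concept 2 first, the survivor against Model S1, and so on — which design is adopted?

Model S1

Round 1: Aero vs Concept 2 — 10–5, Aero advances.
Round 2: Aero vs Model S1 — 5–10, Model S1 advances.
Round 3: Model S1 vs Drift — 15–0, Model S1 advances.
Round 4: Model S1 vs Cirrus — 10–5, Model S1 advances.
The agenda winner is Model S1.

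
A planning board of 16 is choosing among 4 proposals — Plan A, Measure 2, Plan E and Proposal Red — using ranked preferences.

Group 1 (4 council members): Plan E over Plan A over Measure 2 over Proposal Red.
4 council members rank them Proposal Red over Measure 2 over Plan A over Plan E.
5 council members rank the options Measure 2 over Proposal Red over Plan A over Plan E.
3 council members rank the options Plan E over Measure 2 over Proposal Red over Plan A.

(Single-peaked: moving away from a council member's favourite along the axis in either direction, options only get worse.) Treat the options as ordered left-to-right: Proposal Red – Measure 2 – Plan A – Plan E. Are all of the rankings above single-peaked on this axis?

Axis positions: Proposal Red=1, Measure 2=2, Plan A=3, Plan E=4.
Group 1 (peak Plan E at position 4): ranking walks positions 4-3-2-1, expanding outward from the peak — single-peaked.
Group 2 (peak Proposal Red at position 1): ranking walks positions 1-2-3-4, expanding outward from the peak — single-peaked.
Group 3 (peak Measure 2 at position 2): ranking walks positions 2-1-3-4, expanding outward from the peak — single-peaked.
Group 4: ranking walks positions 4-2-1-3; Measure 2 is ranked above Plan A even though Plan A lies between Measure 2 and the peak Plan E on the axis — preferences dip and rise again. Not single-peaked.
Group 4 violates single-peakedness, so the profile is not single-peaked on this axis.

no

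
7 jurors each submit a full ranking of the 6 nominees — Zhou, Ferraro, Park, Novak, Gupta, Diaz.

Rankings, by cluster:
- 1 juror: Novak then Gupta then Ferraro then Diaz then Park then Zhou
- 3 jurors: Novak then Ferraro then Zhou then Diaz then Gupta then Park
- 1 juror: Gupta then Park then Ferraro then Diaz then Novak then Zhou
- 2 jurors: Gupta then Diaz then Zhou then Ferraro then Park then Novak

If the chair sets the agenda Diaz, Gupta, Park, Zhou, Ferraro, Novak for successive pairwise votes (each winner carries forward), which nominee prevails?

Novak

Round 1: Diaz vs Gupta — 3–4, Gupta advances.
Round 2: Gupta vs Park — 7–0, Gupta advances.
Round 3: Gupta vs Zhou — 4–3, Gupta advances.
Round 4: Gupta vs Ferraro — 4–3, Gupta advances.
Round 5: Gupta vs Novak — 3–4, Novak advances.
The agenda winner is Novak.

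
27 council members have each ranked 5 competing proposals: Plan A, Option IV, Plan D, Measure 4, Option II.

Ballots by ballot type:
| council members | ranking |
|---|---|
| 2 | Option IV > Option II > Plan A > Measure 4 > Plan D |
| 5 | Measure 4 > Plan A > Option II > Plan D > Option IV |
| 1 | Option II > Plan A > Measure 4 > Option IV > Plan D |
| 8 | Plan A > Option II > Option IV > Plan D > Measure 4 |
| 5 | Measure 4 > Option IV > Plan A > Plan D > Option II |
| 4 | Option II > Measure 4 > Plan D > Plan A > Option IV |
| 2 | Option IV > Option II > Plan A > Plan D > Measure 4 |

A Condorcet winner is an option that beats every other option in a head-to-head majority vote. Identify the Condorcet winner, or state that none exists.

none

Pairwise majorities:
Plan A vs Option IV: Plan A wins 18–9.
Plan A vs Plan D: Plan A, 23–4.
Plan A–Measure 4: Measure 4 14–13.
Plan A vs Option II: Plan A, 18–9.
Option IV vs Plan D: Option IV wins 18–9.
Option IV vs Measure 4: Measure 4 wins 15–12.
Option IV–Option II: Option II 18–9.
Plan D vs Measure 4: Measure 4, 17–10.
Plan D–Option II: Option II 22–5.
Measure 4–Option II: Option II 17–10.
Each option drops at least one matchup (Plan A loses to Measure 4; Option IV loses to Plan A; Plan D loses to Plan A; Measure 4 loses to Option II; Option II loses to Plan A); the cycle Plan A beats Option II beats Measure 4 beats Plan A rules out a Condorcet winner.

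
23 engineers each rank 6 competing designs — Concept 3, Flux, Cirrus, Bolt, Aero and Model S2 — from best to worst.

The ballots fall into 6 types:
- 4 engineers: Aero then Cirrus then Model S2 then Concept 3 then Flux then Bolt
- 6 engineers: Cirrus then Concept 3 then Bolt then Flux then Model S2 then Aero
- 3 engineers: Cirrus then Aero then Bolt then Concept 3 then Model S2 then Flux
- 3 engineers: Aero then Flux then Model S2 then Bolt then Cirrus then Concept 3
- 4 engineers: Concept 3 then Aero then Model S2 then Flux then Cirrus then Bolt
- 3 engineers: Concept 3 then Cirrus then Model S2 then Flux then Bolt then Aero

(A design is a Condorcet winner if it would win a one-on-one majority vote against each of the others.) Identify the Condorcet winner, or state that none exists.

Head-to-head results (23 engineers):
Concept 3 vs Flux: Concept 3 wins 20–3.
Concept 3–Cirrus: Cirrus 16–7.
Concept 3 vs Bolt: Concept 3, 17–6.
Concept 3 vs Aero: Concept 3 wins 13–10.
Concept 3–Model S2: Concept 3 16–7.
Flux–Cirrus: Cirrus 16–7.
Flux–Bolt: Flux 14–9.
Flux–Aero: Aero 14–9.
Flux vs Model S2: Model S2 wins 14–9.
Cirrus vs Bolt: Cirrus wins 20–3.
Cirrus vs Aero: Cirrus, 12–11.
Cirrus vs Model S2: Cirrus, 16–7.
Bolt–Aero: Aero 14–9.
Bolt vs Model S2: Model S2 wins 14–9.
Aero–Model S2: Aero 14–9.
Cirrus beats each of Concept 3, Flux, Bolt, Aero, Model S2 — Cirrus is the Condorcet winner.

Cirrus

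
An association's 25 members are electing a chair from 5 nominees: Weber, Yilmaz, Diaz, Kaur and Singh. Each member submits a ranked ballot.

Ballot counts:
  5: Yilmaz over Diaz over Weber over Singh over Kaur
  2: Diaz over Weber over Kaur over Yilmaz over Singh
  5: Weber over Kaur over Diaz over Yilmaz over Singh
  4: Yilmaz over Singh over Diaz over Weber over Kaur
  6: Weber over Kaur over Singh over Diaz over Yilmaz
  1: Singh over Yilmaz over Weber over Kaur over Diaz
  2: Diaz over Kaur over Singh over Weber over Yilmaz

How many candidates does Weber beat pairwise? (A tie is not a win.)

Weber against each rival (25 voters):
Weber vs Yilmaz: Weber, 15–10.
Weber vs Diaz: Diaz wins 13–12.
Weber–Kaur: Weber 23–2.
Weber vs Singh: Weber preferred on 5+2+5+6 = 18 ballots; Weber wins 18–7.
Weber beats Yilmaz, Kaur, Singh; loses to Diaz — 3 pairwise wins.

3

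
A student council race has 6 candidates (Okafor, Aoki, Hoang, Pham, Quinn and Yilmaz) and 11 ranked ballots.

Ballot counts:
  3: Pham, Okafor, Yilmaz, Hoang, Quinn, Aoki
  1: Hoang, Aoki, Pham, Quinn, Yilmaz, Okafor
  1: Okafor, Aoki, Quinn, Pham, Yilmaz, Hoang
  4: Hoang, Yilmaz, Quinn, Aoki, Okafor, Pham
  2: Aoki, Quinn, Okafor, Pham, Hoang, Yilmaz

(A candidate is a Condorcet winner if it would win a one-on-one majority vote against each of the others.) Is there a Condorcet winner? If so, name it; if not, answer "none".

none

Check each pair by majority over 11 ballots:
Okafor–Aoki: Aoki 7–4.
Okafor vs Hoang: Okafor wins 6–5.
Okafor vs Pham: Okafor, 7–4.
Okafor–Quinn: Quinn 7–4.
Okafor vs Yilmaz: 3+1+2 = 6 for Okafor, 5 for Yilmaz — Okafor by 6–5.
Aoki vs Hoang: Aoki preferred on 1+2 = 3 ballots; Hoang wins 8–3.
Aoki vs Pham: Aoki, 8–3.
Aoki vs Quinn: Quinn, 7–4.
Aoki vs Yilmaz: 4 to 7, Yilmaz.
Hoang vs Pham: Pham wins 6–5.
Hoang–Quinn: Hoang 8–3.
Hoang–Yilmaz: Hoang 7–4.
Pham–Quinn: Quinn 7–4.
Pham vs Yilmaz: 3+1+1+2 = 7 for Pham, 4 for Yilmaz — Pham by 7–4.
Quinn vs Yilmaz: Quinn is ranked higher on 1+1+2 = 4 ballots, Yilmaz on 7. Yilmaz wins 7–4.
No candidate is unbeaten: Okafor loses to Aoki; Aoki loses to Hoang; Hoang loses to Okafor; Pham loses to Okafor; Quinn loses to Hoang; Yilmaz loses to Okafor. In particular Okafor > Hoang > Aoki > Okafor is a majority cycle — no Condorcet winner exists.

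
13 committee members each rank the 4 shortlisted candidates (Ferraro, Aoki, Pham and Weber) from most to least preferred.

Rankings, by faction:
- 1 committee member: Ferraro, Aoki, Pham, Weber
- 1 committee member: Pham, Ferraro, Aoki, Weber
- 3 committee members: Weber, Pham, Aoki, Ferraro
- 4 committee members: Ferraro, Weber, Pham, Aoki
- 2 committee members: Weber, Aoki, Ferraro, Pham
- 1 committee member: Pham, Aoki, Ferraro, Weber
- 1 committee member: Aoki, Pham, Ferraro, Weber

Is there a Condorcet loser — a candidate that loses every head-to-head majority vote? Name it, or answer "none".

Pairwise majorities:
Ferraro vs Aoki: Ferraro is ranked higher on 1+1+4 = 6 ballots, Aoki on 7. Aoki wins 7–6.
Ferraro–Pham: Ferraro 7–6.
Ferraro–Weber: Ferraro 8–5.
Aoki–Pham: Pham 9–4.
Aoki–Weber: Weber 9–4.
Pham vs Weber: Pham preferred on 1+1+1+1 = 4 ballots; Weber wins 9–4.
Every candidate wins at least one matchup (Ferraro beats Pham; Aoki beats Ferraro; Pham beats Aoki; Weber beats Aoki), so there is no Condorcet loser.

none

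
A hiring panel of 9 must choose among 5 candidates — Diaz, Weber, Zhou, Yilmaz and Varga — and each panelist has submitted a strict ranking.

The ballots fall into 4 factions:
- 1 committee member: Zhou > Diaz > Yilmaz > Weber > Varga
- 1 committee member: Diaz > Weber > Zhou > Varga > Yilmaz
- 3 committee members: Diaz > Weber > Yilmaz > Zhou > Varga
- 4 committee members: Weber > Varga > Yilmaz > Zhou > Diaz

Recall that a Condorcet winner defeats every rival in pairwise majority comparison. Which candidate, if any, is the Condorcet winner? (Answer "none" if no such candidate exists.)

none

Check each pair by majority over 9 ballots:
Diaz vs Weber: Diaz is ranked higher on 1+1+3 = 5 ballots, Weber on 4. Diaz wins 5–4.
Diaz vs Zhou: 4 to 5, Zhou.
Diaz vs Yilmaz: 1+1+3 = 5 for Diaz, 4 for Yilmaz — Diaz by 5–4.
Diaz vs Varga: 5 to 4, Diaz.
Weber vs Zhou: 1+3+4 = 8 for Weber, 1 for Zhou — Weber by 8–1.
Weber vs Yilmaz: Weber is ranked higher on 1+3+4 = 8 ballots, Yilmaz on 1. Weber wins 8–1.
Weber vs Varga: 1+1+3+4 = 9 for Weber, 0 for Varga — Weber by 9–0.
Zhou vs Yilmaz: Zhou preferred on 1+1 = 2 ballots; Yilmaz wins 7–2.
Zhou vs Varga: 5 to 4, Zhou.
Yilmaz vs Varga: 1+3 = 4 for Yilmaz, 5 for Varga — Varga by 5–4.
Every candidate loses at least once (Diaz loses to Zhou; Weber loses to Diaz; Zhou loses to Weber; Yilmaz loses to Diaz; Varga loses to Diaz). The majority relation contains the cycle Diaz > Weber > Zhou > Diaz, so there is no Condorcet winner.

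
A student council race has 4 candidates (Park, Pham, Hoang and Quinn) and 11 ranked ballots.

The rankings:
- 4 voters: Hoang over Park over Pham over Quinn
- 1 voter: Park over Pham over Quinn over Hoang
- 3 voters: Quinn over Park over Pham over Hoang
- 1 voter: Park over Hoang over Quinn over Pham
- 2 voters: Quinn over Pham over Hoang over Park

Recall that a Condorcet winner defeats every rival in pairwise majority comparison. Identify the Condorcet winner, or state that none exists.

none

Pairwise majorities:
Park vs Pham: Park is ranked higher on 4+1+3+1 = 9 ballots, Pham on 2. Park wins 9–2.
Park vs Hoang: Park is ranked higher on 1+3+1 = 5 ballots, Hoang on 6. Hoang wins 6–5.
Park vs Quinn: 4+1+1 = 6 for Park, 5 for Quinn — Park by 6–5.
Pham vs Hoang: Pham preferred on 1+3+2 = 6 ballots; Pham wins 6–5.
Pham vs Quinn: Quinn, 6–5.
Hoang vs Quinn: Quinn, 6–5.
Every candidate loses at least once (Park loses to Hoang; Pham loses to Park; Hoang loses to Pham; Quinn loses to Park). The majority relation contains the cycle Park > Pham > Hoang > Park, so there is no Condorcet winner.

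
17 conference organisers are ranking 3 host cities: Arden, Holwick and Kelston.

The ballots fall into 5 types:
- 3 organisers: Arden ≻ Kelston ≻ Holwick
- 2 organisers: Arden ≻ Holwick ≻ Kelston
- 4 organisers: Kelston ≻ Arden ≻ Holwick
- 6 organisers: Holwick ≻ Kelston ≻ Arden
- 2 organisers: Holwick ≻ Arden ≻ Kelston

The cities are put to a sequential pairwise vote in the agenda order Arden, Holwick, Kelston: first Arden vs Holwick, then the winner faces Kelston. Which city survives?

Round 1: Arden vs Holwick — 9–8, Arden advances.
Round 2: Arden vs Kelston — 7–10, Kelston advances.
The agenda winner is Kelston.

Kelston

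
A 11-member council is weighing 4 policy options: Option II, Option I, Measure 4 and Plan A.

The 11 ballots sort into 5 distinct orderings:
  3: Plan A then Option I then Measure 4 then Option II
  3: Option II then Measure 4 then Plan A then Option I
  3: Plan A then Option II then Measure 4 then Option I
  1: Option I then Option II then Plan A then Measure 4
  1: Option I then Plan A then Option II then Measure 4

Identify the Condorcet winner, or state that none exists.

Pairwise majorities:
Option II vs Option I: Option II, 6–5.
Option II vs Measure 4: Option II preferred on 3+3+1+1 = 8 ballots; Option II wins 8–3.
Option II vs Plan A: Plan A, 7–4.
Option I vs Measure 4: 3+1+1 = 5 for Option I, 6 for Measure 4 — Measure 4 by 6–5.
Option I vs Plan A: 2 to 9, Plan A.
Measure 4 vs Plan A: Measure 4 is ranked higher on 3 ballots, Plan A on 8. Plan A wins 8–3.
Plan A wins every pairwise contest, so Plan A is the Condorcet winner.

Plan A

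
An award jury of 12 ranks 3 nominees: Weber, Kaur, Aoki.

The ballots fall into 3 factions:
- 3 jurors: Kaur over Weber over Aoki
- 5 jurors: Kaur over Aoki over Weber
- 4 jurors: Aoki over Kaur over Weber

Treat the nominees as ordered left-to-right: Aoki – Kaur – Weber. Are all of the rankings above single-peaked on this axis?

Axis positions: Aoki=1, Kaur=2, Weber=3.
Faction 1 (peak Kaur at position 2): ranking walks positions 2-3-1, expanding outward from the peak — single-peaked.
Faction 2 (peak Kaur at position 2): ranking walks positions 2-1-3, expanding outward from the peak — single-peaked.
Faction 3 (peak Aoki at position 1): ranking walks positions 1-2-3, expanding outward from the peak — single-peaked.
Every ranking is single-peaked on this axis.

yes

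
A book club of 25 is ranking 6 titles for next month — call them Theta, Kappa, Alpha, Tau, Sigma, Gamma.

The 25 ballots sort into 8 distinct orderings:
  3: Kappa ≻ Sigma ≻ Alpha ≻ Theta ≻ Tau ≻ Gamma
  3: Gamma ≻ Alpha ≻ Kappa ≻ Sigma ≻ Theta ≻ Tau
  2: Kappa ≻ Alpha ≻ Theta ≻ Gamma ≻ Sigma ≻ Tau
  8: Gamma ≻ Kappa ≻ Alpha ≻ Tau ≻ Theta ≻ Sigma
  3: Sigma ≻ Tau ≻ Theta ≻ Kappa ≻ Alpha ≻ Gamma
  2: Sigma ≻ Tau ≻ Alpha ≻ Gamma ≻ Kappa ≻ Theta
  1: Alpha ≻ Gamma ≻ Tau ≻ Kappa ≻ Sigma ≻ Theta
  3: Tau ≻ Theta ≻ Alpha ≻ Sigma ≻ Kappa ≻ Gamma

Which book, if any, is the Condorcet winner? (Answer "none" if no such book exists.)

Pairwise majorities:
Theta vs Kappa: Theta preferred on 3+3 = 6 ballots; Kappa wins 19–6.
Theta vs Alpha: Theta preferred on 3+3 = 6 ballots; Alpha wins 19–6.
Theta vs Tau: Tau, 17–8.
Theta vs Sigma: Theta is ranked higher on 2+8+3 = 13 ballots, Sigma on 12. Theta wins 13–12.
Theta vs Gamma: 11 to 14, Gamma.
Kappa vs Alpha: 3+2+8+3 = 16 for Kappa, 9 for Alpha — Kappa by 16–9.
Kappa vs Tau: Kappa preferred on 3+3+2+8 = 16 ballots; Kappa wins 16–9.
Kappa vs Sigma: Kappa, 17–8.
Kappa–Gamma: Gamma 14–11.
Alpha vs Tau: Alpha, 17–8.
Alpha vs Sigma: Alpha, 17–8.
Alpha vs Gamma: Alpha, 14–11.
Tau vs Sigma: Tau is ranked higher on 8+1+3 = 12 ballots, Sigma on 13. Sigma wins 13–12.
Tau vs Gamma: Tau preferred on 3+3+2+3 = 11 ballots; Gamma wins 14–11.
Sigma vs Gamma: Sigma preferred on 3+3+2+3 = 11 ballots; Gamma wins 14–11.
Each book drops at least one matchup (Theta loses to Kappa; Kappa loses to Gamma; Alpha loses to Kappa; Tau loses to Kappa; Sigma loses to Theta; Gamma loses to Alpha); the cycle Theta → Sigma → Tau → Theta rules out a Condorcet winner.

none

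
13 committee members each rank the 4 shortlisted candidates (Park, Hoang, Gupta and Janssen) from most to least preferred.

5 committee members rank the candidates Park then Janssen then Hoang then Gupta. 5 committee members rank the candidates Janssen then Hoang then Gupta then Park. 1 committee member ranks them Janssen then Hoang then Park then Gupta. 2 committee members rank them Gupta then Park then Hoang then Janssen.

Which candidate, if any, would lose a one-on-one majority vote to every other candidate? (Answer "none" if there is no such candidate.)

Head-to-head results (13 committee members):
Park vs Hoang: Park, 7–6.
Park vs Gupta: Gupta wins 7–6.
Park–Janssen: Park 7–6.
Hoang vs Gupta: 11 to 2, Hoang.
Hoang vs Janssen: 2 for Hoang, 11 for Janssen — Janssen by 11–2.
Gupta vs Janssen: 2 to 11, Janssen.
Each candidate has at least one pairwise win (Park beats Hoang; Hoang beats Gupta; Gupta beats Park; Janssen beats Hoang) — no Condorcet loser.

none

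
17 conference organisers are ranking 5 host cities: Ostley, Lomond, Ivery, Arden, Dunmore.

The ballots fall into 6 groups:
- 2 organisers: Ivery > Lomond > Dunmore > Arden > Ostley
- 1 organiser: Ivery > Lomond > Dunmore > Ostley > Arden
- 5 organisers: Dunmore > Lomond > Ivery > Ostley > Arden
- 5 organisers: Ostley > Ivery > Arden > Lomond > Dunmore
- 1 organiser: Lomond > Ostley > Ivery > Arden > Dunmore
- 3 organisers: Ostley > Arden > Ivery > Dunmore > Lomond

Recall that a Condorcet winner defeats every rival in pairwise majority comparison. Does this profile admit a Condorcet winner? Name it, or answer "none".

Check each pair by majority over 17 ballots:
Ostley vs Lomond: Lomond, 9–8.
Ostley vs Ivery: 9 to 8, Ostley.
Ostley vs Arden: Ostley wins 15–2.
Ostley vs Dunmore: Ostley, 9–8.
Lomond vs Ivery: Lomond preferred on 5+1 = 6 ballots; Ivery wins 11–6.
Lomond vs Arden: Lomond, 9–8.
Lomond vs Dunmore: Lomond wins 9–8.
Ivery vs Arden: Ivery wins 14–3.
Ivery vs Dunmore: Ivery wins 12–5.
Arden vs Dunmore: 5+1+3 = 9 for Arden, 8 for Dunmore — Arden by 9–8.
Each city drops at least one matchup (Ostley loses to Lomond; Lomond loses to Ivery; Ivery loses to Ostley; Arden loses to Ostley; Dunmore loses to Ostley); the cycle Ostley > Ivery > Lomond > Ostley rules out a Condorcet winner.

none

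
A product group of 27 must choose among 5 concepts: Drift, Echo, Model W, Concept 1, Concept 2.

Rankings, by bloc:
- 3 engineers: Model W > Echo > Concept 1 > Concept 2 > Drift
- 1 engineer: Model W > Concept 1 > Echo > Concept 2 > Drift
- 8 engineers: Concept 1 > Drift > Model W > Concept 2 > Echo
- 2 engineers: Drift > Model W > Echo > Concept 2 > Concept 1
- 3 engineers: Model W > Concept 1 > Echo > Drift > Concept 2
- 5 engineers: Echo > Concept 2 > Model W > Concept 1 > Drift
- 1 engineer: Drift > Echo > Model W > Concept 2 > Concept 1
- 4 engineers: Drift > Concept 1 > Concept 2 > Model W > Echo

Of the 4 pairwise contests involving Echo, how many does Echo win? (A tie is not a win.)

1

Echo against each rival (27 engineers):
Echo vs Drift: Echo preferred on 3+1+3+5 = 12 ballots; Drift wins 15–12.
Echo vs Model W: 5+1 = 6 for Echo, 21 for Model W — Model W by 21–6.
Echo vs Concept 1: 3+2+5+1 = 11 for Echo, 16 for Concept 1 — Concept 1 by 16–11.
Echo vs Concept 2: Echo preferred on 3+1+2+3+5+1 = 15 ballots; Echo wins 15–12.
Echo beats Concept 2; loses to Drift, Model W, Concept 1 — 1 pairwise win.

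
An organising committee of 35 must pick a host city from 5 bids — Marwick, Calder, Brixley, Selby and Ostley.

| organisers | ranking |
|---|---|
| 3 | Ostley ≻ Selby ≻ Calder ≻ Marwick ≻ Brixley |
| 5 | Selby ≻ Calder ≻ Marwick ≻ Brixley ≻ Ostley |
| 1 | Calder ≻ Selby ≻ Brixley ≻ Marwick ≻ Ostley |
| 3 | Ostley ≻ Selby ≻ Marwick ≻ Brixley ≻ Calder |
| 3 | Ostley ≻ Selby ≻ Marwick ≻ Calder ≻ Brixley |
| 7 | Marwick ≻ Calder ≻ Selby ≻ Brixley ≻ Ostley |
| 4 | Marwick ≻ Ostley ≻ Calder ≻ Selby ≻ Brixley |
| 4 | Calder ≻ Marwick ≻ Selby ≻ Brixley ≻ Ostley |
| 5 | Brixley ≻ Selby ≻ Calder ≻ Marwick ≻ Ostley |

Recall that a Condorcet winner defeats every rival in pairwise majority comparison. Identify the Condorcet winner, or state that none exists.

Selby

Pairwise majorities:
Marwick vs Calder: 17 to 18, Calder.
Marwick–Brixley: Marwick 29–6.
Marwick vs Selby: Marwick is ranked higher on 7+4+4 = 15 ballots, Selby on 20. Selby wins 20–15.
Marwick vs Ostley: Marwick wins 26–9.
Calder–Brixley: Calder 27–8.
Calder vs Selby: 1+7+4+4 = 16 for Calder, 19 for Selby — Selby by 19–16.
Calder vs Ostley: Calder wins 22–13.
Brixley–Selby: Selby 30–5.
Brixley vs Ostley: Brixley is ranked higher on 5+1+7+4+5 = 22 ballots, Ostley on 13. Brixley wins 22–13.
Selby vs Ostley: Selby, 22–13.
Selby defeats every rival head-to-head and is the Condorcet winner.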